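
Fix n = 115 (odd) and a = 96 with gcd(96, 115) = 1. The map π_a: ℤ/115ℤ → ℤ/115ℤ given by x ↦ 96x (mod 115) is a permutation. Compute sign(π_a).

+1

Orbit of 1 under x↦96x: [1, 96, 16, 41, 26, 81, 71]… (length divides ord_115(96)).
The orbit structure of x ↦ 96x mod 115: 15 orbits of sizes [11, 11, 11, 11, 11, 11, 11, 11, 11, 11, 1, 1, 1, 1, 1].
n − c = 115 − 15 = 100; sign = (−1)^100 = +1.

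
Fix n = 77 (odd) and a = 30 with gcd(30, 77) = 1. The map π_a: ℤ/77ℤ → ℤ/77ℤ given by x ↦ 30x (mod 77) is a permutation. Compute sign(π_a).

Start at x=1: 1 → 30 → 53 → 50 → 37 → 32 → 36 → … (one orbit).
π_30 has 6 disjoint cycles with lengths [30, 30, 10, 3, 3, 1] on {0,…,76}.
77 − 6 = 71 transpositions; sign(π) = (−1)^71 = -1.

-1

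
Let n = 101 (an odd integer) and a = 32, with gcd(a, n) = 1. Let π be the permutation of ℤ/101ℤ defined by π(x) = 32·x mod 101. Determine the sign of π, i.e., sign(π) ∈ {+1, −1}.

-1

Trace 39: π^k(39) = [39, 36, 41, 100, 69, 87, 57] for k=0..6.
Cycle type of π: 20×5 + 1; total 6 cycles.
6 cycles on 101: each ℓ→(−1)^(ℓ−1), product (−1)^95 = -1.
Zolotarev: (32|101) = -1, matching the cycle-count sign.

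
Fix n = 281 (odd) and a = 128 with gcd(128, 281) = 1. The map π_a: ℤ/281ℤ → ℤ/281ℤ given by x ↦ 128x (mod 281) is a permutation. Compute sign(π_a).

Orbit of 49 under x↦128x: [49, 90, 280, 153, 195, 232, 191]… (length divides ord_281(128)).
29 cycles of lengths [10, 10, 10, 10, 10, 10, 10, 10, 10, 10, 10, 10, 10, 10, 10, 10, 10, 10, 10, 10, 10, 10, 10, 10, 10, 10, 10, 10, 1].
281 − 29 = 252 transpositions; sign(π) = (−1)^252 = +1.

+1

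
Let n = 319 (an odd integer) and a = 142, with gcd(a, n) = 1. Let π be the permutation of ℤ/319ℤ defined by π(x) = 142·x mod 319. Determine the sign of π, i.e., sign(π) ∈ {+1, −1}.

+1

Start at x=210: 210 → 153 → 34 → 43 → 45 → 10 → 144 → … (one orbit).
π_142 has 17 disjoint cycles with lengths [28, 28, 28, 28, 28, 28, 28, 28, 28, 28, 28, 2, 2, 2, 2, 2, 1] on {0,…,318}.
319 − 17 = 302 transpositions; sign(π) = (−1)^302 = +1.
(142|319)_J = +1 (Zolotarev's lemma cross-check).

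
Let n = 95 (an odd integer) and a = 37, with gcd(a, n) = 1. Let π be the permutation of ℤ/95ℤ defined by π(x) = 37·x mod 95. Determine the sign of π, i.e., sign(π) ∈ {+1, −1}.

Orbit of 18 under x↦37x: [18, 1, 37, 39]… (length divides ord_95(37)).
29 cycles of lengths [4, 4, 4, 4, 4, 4, 4, 4, 4, 4, 4, 4, 4, 4, 4, 4, 4, 4, 4, 2, 2, 2, 2, 2, 2, 2, 2, 2, 1].
n − c = 95 − 29 = 66; sign = (−1)^66 = +1.

+1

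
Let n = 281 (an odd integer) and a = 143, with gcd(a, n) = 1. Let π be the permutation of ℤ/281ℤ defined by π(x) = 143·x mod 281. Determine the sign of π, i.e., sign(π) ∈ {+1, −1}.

Start at x=169: 169 → 1 → 143 → 217 → 121 → 162 → 124 → … (one orbit).
The orbit structure of x ↦ 143x mod 281: 3 orbits of sizes [140, 140, 1].
281 − 3 = 278 transpositions; sign(π) = (−1)^278 = +1.
Via Zolotarev, sign(π_{143}) = (143|281) = +1.

+1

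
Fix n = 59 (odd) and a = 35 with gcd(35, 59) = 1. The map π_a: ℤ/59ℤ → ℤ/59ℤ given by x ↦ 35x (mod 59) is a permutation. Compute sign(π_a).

+1

Start at x=5: 5 → 57 → 48 → 28 → 36 → 21 → 27 → … (one orbit).
π_35 has 3 disjoint cycles with lengths [29, 29, 1] on {0,…,58}.
3 cycles on 59: each ℓ→(−1)^(ℓ−1), product (−1)^56 = +1.
Via Zolotarev, sign(π_{35}) = (35|59) = +1.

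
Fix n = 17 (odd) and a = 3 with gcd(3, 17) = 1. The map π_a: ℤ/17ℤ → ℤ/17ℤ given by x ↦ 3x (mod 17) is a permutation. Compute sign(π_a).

Trace 2: π^k(2) = [2, 6, 1, 3, 9, 10, 13] for k=0..6.
The orbit structure of x ↦ 3x mod 17: 2 orbits of sizes [16, 1].
17 − 2 = 15 transpositions; sign(π) = (−1)^15 = -1.
Check: (3/17) = -1 by Zolotarev.

-1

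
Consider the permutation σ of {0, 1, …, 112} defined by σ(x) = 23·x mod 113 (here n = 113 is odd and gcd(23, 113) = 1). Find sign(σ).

Start at x=67: 67 → 72 → 74 → 7 → 48 → 87 → 80 → … (one orbit).
2 cycles of lengths [112, 1].
2 cycles on 113: each ℓ→(−1)^(ℓ−1), product (−1)^111 = -1.
Zolotarev: (23|113) = -1, matching the cycle-count sign.

-1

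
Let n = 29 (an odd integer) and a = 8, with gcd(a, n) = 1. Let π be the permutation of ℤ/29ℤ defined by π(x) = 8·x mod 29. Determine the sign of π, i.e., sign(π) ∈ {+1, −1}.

-1

Trace 28: π^k(28) = [28, 21, 23, 10, 22, 2, 16] for k=0..6.
Cycle lengths of π_8 on ℤ/29ℤ: [28, 1]; 2 cycles in total.
Σ(ℓ_i−1) = 29−2 = 27; sign = (−1)^27 = -1.
(8|29)_J = -1 (Zolotarev's lemma cross-check).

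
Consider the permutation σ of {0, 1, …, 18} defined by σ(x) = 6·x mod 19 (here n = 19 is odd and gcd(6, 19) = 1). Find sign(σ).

+1

Trace 4: π^k(4) = [4, 5, 11, 9, 16, 1, 6] for k=0..6.
The orbit structure of x ↦ 6x mod 19: 3 orbits of sizes [9, 9, 1].
n − c = 19 − 3 = 16; sign = (−1)^16 = +1.
Check: (6/19) = +1 by Zolotarev.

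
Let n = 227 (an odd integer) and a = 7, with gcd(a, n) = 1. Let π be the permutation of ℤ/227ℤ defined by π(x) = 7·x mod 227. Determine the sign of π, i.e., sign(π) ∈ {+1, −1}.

+1

Orbit of 49 under x↦7x: [49, 116, 131, 9, 63, 214, 136]… (length divides ord_227(7)).
π_7 has 3 disjoint cycles with lengths [113, 113, 1] on {0,…,226}.
sign(π) = (−1)^{n − #cycles} = (−1)^{227−3} = (−1)^224 = +1.
The Jacobi symbol (7|227) = +1 (Zolotarev) agrees.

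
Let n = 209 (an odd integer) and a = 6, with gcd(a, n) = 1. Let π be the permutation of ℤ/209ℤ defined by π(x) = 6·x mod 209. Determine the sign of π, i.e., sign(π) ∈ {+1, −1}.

-1

Orbit of 178 under x↦6x: [178, 23, 138, 201, 161, 130, 153]… (length divides ord_209(6)).
Cycle lengths of π_6 on ℤ/209ℤ: [90, 90, 10, 9, 9, 1]; 6 cycles in total.
n − c = 209 − 6 = 203; sign = (−1)^203 = -1.
Via Zolotarev, sign(π_{6}) = (6|209) = -1.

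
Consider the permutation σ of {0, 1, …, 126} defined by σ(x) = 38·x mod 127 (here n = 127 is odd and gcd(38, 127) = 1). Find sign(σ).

+1

Start at x=8: 8 → 50 → 122 → 64 → 19 → 87 → 4 → … (one orbit).
π_38 has 7 disjoint cycles with lengths [21, 21, 21, 21, 21, 21, 1] on {0,…,126}.
7 cycles on 127: each ℓ→(−1)^(ℓ−1), product (−1)^120 = +1.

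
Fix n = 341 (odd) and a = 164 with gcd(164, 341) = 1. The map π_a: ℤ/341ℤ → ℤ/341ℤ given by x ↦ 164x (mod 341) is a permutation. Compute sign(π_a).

Orbit of 76 under x↦164x: [76, 188, 142, 100, 32, 133, 329]… (length divides ord_341(164)).
Decompose π into cycles: lengths [30, 30, 30, 30, 30, 30, 30, 30, 30, 30, 15, 15, 2, 2, 2, 2, 2, 1] (18 cycles, including the fixed point 0).
18 cycles on 341: each ℓ→(−1)^(ℓ−1), product (−1)^323 = -1.

-1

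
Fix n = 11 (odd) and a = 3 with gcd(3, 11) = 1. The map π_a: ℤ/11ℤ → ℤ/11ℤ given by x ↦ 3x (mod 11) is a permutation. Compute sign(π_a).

+1

Trace 1: π^k(1) = [1, 3, 9, 5, 4] for k=0..4.
The orbit structure of x ↦ 3x mod 11: 3 orbits of sizes [5, 5, 1].
With 3 cycles on 11 points, sign = (−1)^{11−3} = +1.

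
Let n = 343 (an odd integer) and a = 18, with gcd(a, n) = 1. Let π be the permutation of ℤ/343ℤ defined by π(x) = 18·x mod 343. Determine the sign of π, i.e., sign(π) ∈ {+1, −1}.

Orbit of 1 under x↦18x: [1, 18, 324]… (length divides ord_343(18)).
Cycle lengths of π_18 on ℤ/343ℤ: [3, 3, 3, 3, 3, 3, 3, 3, 3, 3, 3, 3, 3, 3, 3, 3, 3, 3, 3, 3, 3, 3, 3, 3, 3, 3, 3, 3, 3, 3, 3, 3, 3, 3, 3, 3, 3, 3, 3, 3, 3, 3, 3, 3, 3, 3, 3, 3, 3, 3, 3, 3, 3, 3, 3, 3, 3, 3, 3, 3, 3, 3, 3, 3, 3, 3, 3, 3, 3, 3, 3, 3, 3, 3, 3, 3, 3, 3, 3, 3, 3, 3, 3, 3, 3, 3, 3, 3, 3, 3, 3, 3, 3, 3, 3, 3, 3, 3, 3, 3, 3, 3, 3, 3, 3, 3, 3, 3, 3, 3, 3, 3, 3, 3, 1]; 115 cycles in total.
n − c = 343 − 115 = 228; sign = (−1)^228 = +1.
The Jacobi symbol (18|343) = +1 (Zolotarev) agrees.

+1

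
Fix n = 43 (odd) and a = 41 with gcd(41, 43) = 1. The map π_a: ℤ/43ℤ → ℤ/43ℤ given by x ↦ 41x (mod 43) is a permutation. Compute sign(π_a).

+1

Start at x=41: 41 → 4 → 35 → 16 → 11 → 21 → 1 → 41 (one orbit).
The orbit structure of x ↦ 41x mod 43: 7 orbits of sizes [7, 7, 7, 7, 7, 7, 1].
n − c = 43 − 7 = 36; sign = (−1)^36 = +1.
The Jacobi symbol (41|43) = +1 (Zolotarev) agrees.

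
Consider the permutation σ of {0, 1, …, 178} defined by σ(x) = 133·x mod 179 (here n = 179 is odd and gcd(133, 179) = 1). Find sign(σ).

-1

Trace 160: π^k(160) = [160, 158, 71, 135, 55, 155, 30] for k=0..6.
Cycle lengths of π_133 on ℤ/179ℤ: [178, 1]; 2 cycles in total.
2 cycles on 179: each ℓ→(−1)^(ℓ−1), product (−1)^177 = -1.
Zolotarev: (133|179) = -1, matching the cycle-count sign.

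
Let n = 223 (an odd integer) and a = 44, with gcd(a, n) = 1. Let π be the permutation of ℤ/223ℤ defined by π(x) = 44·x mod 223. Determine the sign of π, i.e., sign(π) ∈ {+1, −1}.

-1

Orbit of 3 under x↦44x: [3, 132, 10, 217, 182, 203, 12]… (length divides ord_223(44)).
Cycle lengths of π_44 on ℤ/223ℤ: [222, 1]; 2 cycles in total.
With 2 cycles on 223 points, sign = (−1)^{223−2} = -1.
Zolotarev: (44|223) = -1, matching the cycle-count sign.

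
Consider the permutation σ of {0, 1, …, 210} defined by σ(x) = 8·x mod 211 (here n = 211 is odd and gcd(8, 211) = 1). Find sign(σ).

Trace 123: π^k(123) = [123, 140, 65, 98, 151, 153, 169] for k=0..6.
Cycle type of π: 70×3 + 1; total 4 cycles.
sign(π) = (−1)^{n − #cycles} = (−1)^{211−4} = (−1)^207 = -1.
The Jacobi symbol (8|211) = -1 (Zolotarev) agrees.

-1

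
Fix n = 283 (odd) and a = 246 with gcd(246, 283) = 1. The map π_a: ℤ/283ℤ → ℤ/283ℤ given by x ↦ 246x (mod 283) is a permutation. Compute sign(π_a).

+1

Trace 261: π^k(261) = [261, 248, 163, 195, 143, 86, 214] for k=0..6.
3 cycles of lengths [141, 141, 1].
n − c = 283 − 3 = 280; sign = (−1)^280 = +1.
(246|283)_J = +1 (Zolotarev's lemma cross-check).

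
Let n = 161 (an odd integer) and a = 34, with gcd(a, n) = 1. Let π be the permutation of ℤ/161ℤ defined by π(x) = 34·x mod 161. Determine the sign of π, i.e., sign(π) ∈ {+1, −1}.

+1

Orbit of 111 under x↦34x: [111, 71, 160, 127, 132, 141, 125]… (length divides ord_161(34)).
Cycle type of π: 22×7 + 2×3 + 1; total 11 cycles.
Σ(ℓ_i−1) = 161−11 = 150; sign = (−1)^150 = +1.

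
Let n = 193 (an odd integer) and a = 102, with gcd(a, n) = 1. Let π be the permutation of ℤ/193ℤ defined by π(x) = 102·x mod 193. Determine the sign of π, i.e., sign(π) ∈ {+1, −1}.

-1

Start at x=116: 116 → 59 → 35 → 96 → 142 → 9 → 146 → … (one orbit).
π_102 has 2 disjoint cycles with lengths [192, 1] on {0,…,192}.
sign(π) = (−1)^{n − #cycles} = (−1)^{193−2} = (−1)^191 = -1.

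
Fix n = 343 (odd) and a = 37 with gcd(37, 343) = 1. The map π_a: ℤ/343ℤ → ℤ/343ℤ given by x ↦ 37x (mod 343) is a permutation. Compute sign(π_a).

Start at x=221: 221 → 288 → 23 → 165 → 274 → 191 → 207 → … (one orbit).
Cycle lengths of π_37 on ℤ/343ℤ: [147, 147, 21, 21, 3, 3, 1]; 7 cycles in total.
sign(π) = (−1)^{n − #cycles} = (−1)^{343−7} = (−1)^336 = +1.
Via Zolotarev, sign(π_{37}) = (37|343) = +1.

+1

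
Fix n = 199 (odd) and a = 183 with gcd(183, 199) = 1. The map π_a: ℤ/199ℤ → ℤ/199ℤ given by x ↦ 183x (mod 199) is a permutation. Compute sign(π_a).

-1

Orbit of 85 under x↦183x: [85, 33, 69, 90, 152, 155, 107]… (length divides ord_199(183)).
Cycle type of π: 198 + 1; total 2 cycles.
2 cycles on 199: each ℓ→(−1)^(ℓ−1), product (−1)^197 = -1.
(183|199)_J = -1 (Zolotarev's lemma cross-check).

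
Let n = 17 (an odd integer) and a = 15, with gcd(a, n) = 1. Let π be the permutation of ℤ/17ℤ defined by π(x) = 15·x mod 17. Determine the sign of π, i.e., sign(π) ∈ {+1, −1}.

+1

Orbit of 9 under x↦15x: [9, 16, 2, 13, 8, 1, 15]… (length divides ord_17(15)).
Cycle type of π: 8×2 + 1; total 3 cycles.
With 3 cycles on 17 points, sign = (−1)^{17−3} = +1.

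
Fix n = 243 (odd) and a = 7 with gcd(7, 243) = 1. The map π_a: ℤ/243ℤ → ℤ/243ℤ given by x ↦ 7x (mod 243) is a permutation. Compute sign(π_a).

Start at x=121: 121 → 118 → 97 → 193 → 136 → 223 → 103 → … (one orbit).
11 cycles of lengths [81, 81, 27, 27, 9, 9, 3, 3, 1, 1, 1].
With 11 cycles on 243 points, sign = (−1)^{243−11} = +1.
Zolotarev: (7|243) = +1, matching the cycle-count sign.

+1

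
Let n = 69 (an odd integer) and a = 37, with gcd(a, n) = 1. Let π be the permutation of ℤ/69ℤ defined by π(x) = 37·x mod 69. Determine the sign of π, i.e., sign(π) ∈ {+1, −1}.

Trace 67: π^k(67) = [67, 64, 22, 55, 34, 16, 40] for k=0..6.
6 cycles of lengths [22, 22, 22, 1, 1, 1].
69 − 6 = 63 transpositions; sign(π) = (−1)^63 = -1.

-1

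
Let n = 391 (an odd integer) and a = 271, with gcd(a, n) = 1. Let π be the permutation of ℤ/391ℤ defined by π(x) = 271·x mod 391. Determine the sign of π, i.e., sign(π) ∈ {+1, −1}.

Trace 16: π^k(16) = [16, 35, 101, 1, 271, 324, 220] for k=0..6.
The orbit structure of x ↦ 271x mod 391: 27 orbits of sizes [22, 22, 22, 22, 22, 22, 22, 22, 22, 22, 22, 22, 22, 22, 22, 22, 11, 11, 2, 2, 2, 2, 2, 2, 2, 2, 1].
sign(π) = (−1)^{n − #cycles} = (−1)^{391−27} = (−1)^364 = +1.

+1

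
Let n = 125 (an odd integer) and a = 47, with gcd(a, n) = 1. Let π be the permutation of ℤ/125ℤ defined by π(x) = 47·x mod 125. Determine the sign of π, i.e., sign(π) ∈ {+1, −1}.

Start at x=41: 41 → 52 → 69 → 118 → 46 → 37 → 114 → … (one orbit).
Cycle type of π: 100 + 20 + 4 + 1; total 4 cycles.
sign(π) = (−1)^{n − #cycles} = (−1)^{125−4} = (−1)^121 = -1.
(47|125)_J = -1 (Zolotarev's lemma cross-check).

-1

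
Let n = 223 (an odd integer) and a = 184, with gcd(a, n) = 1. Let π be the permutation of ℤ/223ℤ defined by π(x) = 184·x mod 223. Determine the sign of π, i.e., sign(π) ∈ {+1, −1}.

-1

Start at x=222: 222 → 39 → 40 → 1 → 184 → 183 → 222 (one orbit).
Cycle lengths of π_184 on ℤ/223ℤ: [6, 6, 6, 6, 6, 6, 6, 6, 6, 6, 6, 6, 6, 6, 6, 6, 6, 6, 6, 6, 6, 6, 6, 6, 6, 6, 6, 6, 6, 6, 6, 6, 6, 6, 6, 6, 6, 1]; 38 cycles in total.
sign(π) = (−1)^{n − #cycles} = (−1)^{223−38} = (−1)^185 = -1.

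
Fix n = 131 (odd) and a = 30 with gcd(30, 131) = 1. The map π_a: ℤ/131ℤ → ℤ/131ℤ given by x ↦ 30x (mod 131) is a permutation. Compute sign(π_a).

Trace 27: π^k(27) = [27, 24, 65, 116, 74, 124, 52] for k=0..6.
Cycle lengths of π_30 on ℤ/131ℤ: [130, 1]; 2 cycles in total.
n − c = 131 − 2 = 129; sign = (−1)^129 = -1.

-1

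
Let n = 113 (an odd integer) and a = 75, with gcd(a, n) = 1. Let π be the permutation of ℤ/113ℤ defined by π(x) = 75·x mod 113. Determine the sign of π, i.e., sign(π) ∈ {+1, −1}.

-1

Trace 23: π^k(23) = [23, 30, 103, 41, 24, 105, 78] for k=0..6.
2 cycles of lengths [112, 1].
n − c = 113 − 2 = 111; sign = (−1)^111 = -1.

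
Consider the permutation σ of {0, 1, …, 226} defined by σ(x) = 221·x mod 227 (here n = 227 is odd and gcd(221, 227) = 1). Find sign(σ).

+1

Orbit of 97 under x↦221x: [97, 99, 87, 159, 181, 49, 160]… (length divides ord_227(221)).
π_221 has 3 disjoint cycles with lengths [113, 113, 1] on {0,…,226}.
3 cycles on 227: each ℓ→(−1)^(ℓ−1), product (−1)^224 = +1.
Zolotarev: (221|227) = +1, matching the cycle-count sign.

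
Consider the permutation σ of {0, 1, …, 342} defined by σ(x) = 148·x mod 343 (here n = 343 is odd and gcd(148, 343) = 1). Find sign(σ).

+1

Start at x=148: 148 → 295 → 99 → 246 → 50 → 197 → 1 → 148 (one orbit).
Cycle lengths of π_148 on ℤ/343ℤ: [7, 7, 7, 7, 7, 7, 7, 7, 7, 7, 7, 7, 7, 7, 7, 7, 7, 7, 7, 7, 7, 7, 7, 7, 7, 7, 7, 7, 7, 7, 7, 7, 7, 7, 7, 7, 7, 7, 7, 7, 7, 7, 1, 1, 1, 1, 1, 1, 1, 1, 1, 1, 1, 1, 1, 1, 1, 1, 1, 1, 1, 1, 1, 1, 1, 1, 1, 1, 1, 1, 1, 1, 1, 1, 1, 1, 1, 1, 1, 1, 1, 1, 1, 1, 1, 1, 1, 1, 1, 1, 1]; 91 cycles in total.
343 − 91 = 252 transpositions; sign(π) = (−1)^252 = +1.
The Jacobi symbol (148|343) = +1 (Zolotarev) agrees.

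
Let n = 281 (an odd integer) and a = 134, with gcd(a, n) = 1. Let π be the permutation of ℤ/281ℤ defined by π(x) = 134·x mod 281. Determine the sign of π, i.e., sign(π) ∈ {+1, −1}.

-1

Start at x=172: 172 → 6 → 242 → 113 → 249 → 208 → 53 → … (one orbit).
Cycle type of π: 56×5 + 1; total 6 cycles.
With 6 cycles on 281 points, sign = (−1)^{281−6} = -1.
Zolotarev: (134|281) = -1, matching the cycle-count sign.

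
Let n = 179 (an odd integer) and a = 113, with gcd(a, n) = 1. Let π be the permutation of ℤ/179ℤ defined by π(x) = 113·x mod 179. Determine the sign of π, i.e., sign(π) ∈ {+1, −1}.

Start at x=50: 50 → 101 → 136 → 153 → 105 → 51 → 35 → … (one orbit).
Cycle type of π: 178 + 1; total 2 cycles.
With 2 cycles on 179 points, sign = (−1)^{179−2} = -1.
The Jacobi symbol (113|179) = -1 (Zolotarev) agrees.

-1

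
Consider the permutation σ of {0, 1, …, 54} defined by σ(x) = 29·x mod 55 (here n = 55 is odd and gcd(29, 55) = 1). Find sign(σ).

Start at x=1: 1 → 29 → 16 → 24 → 36 → 54 → 26 → … (one orbit).
Cycle lengths of π_29 on ℤ/55ℤ: [10, 10, 10, 10, 10, 2, 2, 1]; 8 cycles in total.
With 8 cycles on 55 points, sign = (−1)^{55−8} = -1.

-1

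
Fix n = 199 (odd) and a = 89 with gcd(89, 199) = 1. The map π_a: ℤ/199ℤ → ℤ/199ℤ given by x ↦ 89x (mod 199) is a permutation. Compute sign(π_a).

+1

Orbit of 100 under x↦89x: [100, 144, 80, 155, 64, 124, 91]… (length divides ord_199(89)).
3 cycles of lengths [99, 99, 1].
With 3 cycles on 199 points, sign = (−1)^{199−3} = +1.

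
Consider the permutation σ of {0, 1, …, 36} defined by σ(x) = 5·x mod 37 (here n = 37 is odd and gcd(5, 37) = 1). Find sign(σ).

-1

Orbit of 24 under x↦5x: [24, 9, 8, 3, 15, 1, 5]… (length divides ord_37(5)).
Decompose π into cycles: lengths [36, 1] (2 cycles, including the fixed point 0).
With 2 cycles on 37 points, sign = (−1)^{37−2} = -1.
The Jacobi symbol (5|37) = -1 (Zolotarev) agrees.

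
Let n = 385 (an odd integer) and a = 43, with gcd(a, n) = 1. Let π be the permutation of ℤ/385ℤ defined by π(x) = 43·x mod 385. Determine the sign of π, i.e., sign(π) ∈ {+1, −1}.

Trace 309: π^k(309) = [309, 197, 1, 43] for k=0..3.
119 cycles of lengths [4, 4, 4, 4, 4, 4, 4, 4, 4, 4, 4, 4, 4, 4, 4, 4, 4, 4, 4, 4, 4, 4, 4, 4, 4, 4, 4, 4, 4, 4, 4, 4, 4, 4, 4, 4, 4, 4, 4, 4, 4, 4, 4, 4, 4, 4, 4, 4, 4, 4, 4, 4, 4, 4, 4, 4, 4, 4, 4, 4, 4, 4, 4, 4, 4, 4, 4, 4, 4, 4, 4, 4, 4, 4, 4, 4, 4, 2, 2, 2, 2, 2, 2, 2, 2, 2, 2, 2, 2, 2, 2, 2, 2, 2, 2, 2, 2, 2, 2, 2, 2, 2, 2, 2, 2, 2, 2, 2, 2, 2, 2, 2, 1, 1, 1, 1, 1, 1, 1].
sign(π) = (−1)^{n − #cycles} = (−1)^{385−119} = (−1)^266 = +1.

+1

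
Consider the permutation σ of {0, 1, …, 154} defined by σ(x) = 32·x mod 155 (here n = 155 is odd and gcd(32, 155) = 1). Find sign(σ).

-1

Start at x=94: 94 → 63 → 1 → 32 → 94 (one orbit).
Decompose π into cycles: lengths [4, 4, 4, 4, 4, 4, 4, 4, 4, 4, 4, 4, 4, 4, 4, 4, 4, 4, 4, 4, 4, 4, 4, 4, 4, 4, 4, 4, 4, 4, 4, 1, 1, 1, 1, 1, 1, 1, 1, 1, 1, 1, 1, 1, 1, 1, 1, 1, 1, 1, 1, 1, 1, 1, 1, 1, 1, 1, 1, 1, 1, 1] (62 cycles, including the fixed point 0).
155 − 62 = 93 transpositions; sign(π) = (−1)^93 = -1.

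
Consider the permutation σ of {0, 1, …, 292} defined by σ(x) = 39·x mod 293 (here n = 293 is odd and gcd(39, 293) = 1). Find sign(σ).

Start at x=69: 69 → 54 → 55 → 94 → 150 → 283 → 196 → … (one orbit).
Cycle type of π: 73×4 + 1; total 5 cycles.
sign(π) = (−1)^{n − #cycles} = (−1)^{293−5} = (−1)^288 = +1.
Via Zolotarev, sign(π_{39}) = (39|293) = +1.

+1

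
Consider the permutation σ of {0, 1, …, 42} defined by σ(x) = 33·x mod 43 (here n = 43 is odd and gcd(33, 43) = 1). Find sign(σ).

Trace 25: π^k(25) = [25, 8, 6, 26, 41, 20, 15] for k=0..6.
Decompose π into cycles: lengths [42, 1] (2 cycles, including the fixed point 0).
Σ(ℓ_i−1) = 43−2 = 41; sign = (−1)^41 = -1.
Via Zolotarev, sign(π_{33}) = (33|43) = -1.

-1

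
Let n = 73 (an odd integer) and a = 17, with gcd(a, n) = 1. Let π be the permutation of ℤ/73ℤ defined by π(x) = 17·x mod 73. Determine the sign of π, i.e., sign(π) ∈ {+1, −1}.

Start at x=64: 64 → 66 → 27 → 21 → 65 → 10 → 24 → … (one orbit).
4 cycles of lengths [24, 24, 24, 1].
With 4 cycles on 73 points, sign = (−1)^{73−4} = -1.
(17|73)_J = -1 (Zolotarev's lemma cross-check).

-1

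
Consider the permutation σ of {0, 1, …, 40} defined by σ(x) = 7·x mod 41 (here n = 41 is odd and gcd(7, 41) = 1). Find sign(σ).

Trace 36: π^k(36) = [36, 6, 1, 7, 8, 15, 23] for k=0..6.
The orbit structure of x ↦ 7x mod 41: 2 orbits of sizes [40, 1].
sign(π) = (−1)^{n − #cycles} = (−1)^{41−2} = (−1)^39 = -1.

-1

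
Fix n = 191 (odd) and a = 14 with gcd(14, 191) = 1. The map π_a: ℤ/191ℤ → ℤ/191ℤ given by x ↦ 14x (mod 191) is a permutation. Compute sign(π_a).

-1

Orbit of 177 under x↦14x: [177, 186, 121, 166, 32, 66, 160]… (length divides ord_191(14)).
6 cycles of lengths [38, 38, 38, 38, 38, 1].
With 6 cycles on 191 points, sign = (−1)^{191−6} = -1.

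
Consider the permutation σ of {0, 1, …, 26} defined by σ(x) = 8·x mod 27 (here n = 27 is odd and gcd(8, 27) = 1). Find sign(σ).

Trace 1: π^k(1) = [1, 8, 10, 26, 19, 17] for k=0..5.
π_8 has 8 disjoint cycles with lengths [6, 6, 6, 2, 2, 2, 2, 1] on {0,…,26}.
Σ(ℓ_i−1) = 27−8 = 19; sign = (−1)^19 = -1.
Check: (8/27) = -1 by Zolotarev.

-1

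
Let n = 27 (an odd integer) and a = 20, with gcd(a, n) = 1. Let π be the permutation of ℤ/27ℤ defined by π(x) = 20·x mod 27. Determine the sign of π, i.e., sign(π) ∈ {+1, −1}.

-1

Start at x=20: 20 → 22 → 8 → 25 → 14 → 10 → 11 → … (one orbit).
The orbit structure of x ↦ 20x mod 27: 4 orbits of sizes [18, 6, 2, 1].
With 4 cycles on 27 points, sign = (−1)^{27−4} = -1.
(20|27)_J = -1 (Zolotarev's lemma cross-check).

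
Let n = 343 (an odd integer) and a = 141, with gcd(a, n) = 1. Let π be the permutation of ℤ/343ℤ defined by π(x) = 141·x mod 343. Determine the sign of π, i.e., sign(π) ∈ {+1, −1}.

+1

Trace 239: π^k(239) = [239, 85, 323, 267, 260, 302, 50] for k=0..6.
The orbit structure of x ↦ 141x mod 343: 19 orbits of sizes [49, 49, 49, 49, 49, 49, 7, 7, 7, 7, 7, 7, 1, 1, 1, 1, 1, 1, 1].
sign(π) = (−1)^{n − #cycles} = (−1)^{343−19} = (−1)^324 = +1.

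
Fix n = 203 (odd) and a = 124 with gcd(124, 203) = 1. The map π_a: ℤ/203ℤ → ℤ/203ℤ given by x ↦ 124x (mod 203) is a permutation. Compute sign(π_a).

Orbit of 86 under x↦124x: [86, 108, 197, 68, 109, 118, 16]… (length divides ord_203(124)).
The orbit structure of x ↦ 124x mod 203: 5 orbits of sizes [84, 84, 28, 6, 1].
203 − 5 = 198 transpositions; sign(π) = (−1)^198 = +1.

+1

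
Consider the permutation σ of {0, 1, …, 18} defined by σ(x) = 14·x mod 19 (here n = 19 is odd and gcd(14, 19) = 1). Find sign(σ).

-1

Trace 4: π^k(4) = [4, 18, 5, 13, 11, 2, 9] for k=0..6.
π_14 has 2 disjoint cycles with lengths [18, 1] on {0,…,18}.
With 2 cycles on 19 points, sign = (−1)^{19−2} = -1.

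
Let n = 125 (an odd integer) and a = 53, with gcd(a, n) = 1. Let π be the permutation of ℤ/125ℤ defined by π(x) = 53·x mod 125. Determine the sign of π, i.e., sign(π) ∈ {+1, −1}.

Start at x=93: 93 → 54 → 112 → 61 → 108 → 99 → 122 → … (one orbit).
Decompose π into cycles: lengths [100, 20, 4, 1] (4 cycles, including the fixed point 0).
With 4 cycles on 125 points, sign = (−1)^{125−4} = -1.

-1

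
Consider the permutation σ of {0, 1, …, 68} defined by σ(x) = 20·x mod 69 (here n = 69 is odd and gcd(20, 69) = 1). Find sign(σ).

+1

Trace 16: π^k(16) = [16, 44, 52, 5, 31, 68, 49] for k=0..6.
π_20 has 5 disjoint cycles with lengths [22, 22, 22, 2, 1] on {0,…,68}.
69 − 5 = 64 transpositions; sign(π) = (−1)^64 = +1.
(20|69)_J = +1 (Zolotarev's lemma cross-check).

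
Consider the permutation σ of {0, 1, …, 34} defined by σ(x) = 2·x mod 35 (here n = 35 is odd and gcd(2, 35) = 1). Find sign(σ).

Start at x=1: 1 → 2 → 4 → 8 → 16 → 32 → 29 → … (one orbit).
Cycle lengths of π_2 on ℤ/35ℤ: [12, 12, 4, 3, 3, 1]; 6 cycles in total.
n − c = 35 − 6 = 29; sign = (−1)^29 = -1.

-1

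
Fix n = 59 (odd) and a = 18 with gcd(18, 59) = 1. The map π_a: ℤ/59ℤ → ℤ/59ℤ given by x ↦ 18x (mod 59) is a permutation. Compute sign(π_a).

-1

Start at x=45: 45 → 43 → 7 → 8 → 26 → 55 → 46 → … (one orbit).
π_18 has 2 disjoint cycles with lengths [58, 1] on {0,…,58}.
With 2 cycles on 59 points, sign = (−1)^{59−2} = -1.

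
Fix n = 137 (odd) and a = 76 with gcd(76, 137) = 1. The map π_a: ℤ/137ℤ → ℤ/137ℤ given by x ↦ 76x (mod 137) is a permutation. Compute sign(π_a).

+1

Trace 19: π^k(19) = [19, 74, 7, 121, 17, 59, 100] for k=0..6.
3 cycles of lengths [68, 68, 1].
3 cycles on 137: each ℓ→(−1)^(ℓ−1), product (−1)^134 = +1.
(76|137)_J = +1 (Zolotarev's lemma cross-check).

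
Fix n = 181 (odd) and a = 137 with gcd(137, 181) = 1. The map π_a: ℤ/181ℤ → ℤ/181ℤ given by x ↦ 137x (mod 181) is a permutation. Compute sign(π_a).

+1

Start at x=15: 15 → 64 → 80 → 100 → 125 → 111 → 3 → … (one orbit).
π_137 has 3 disjoint cycles with lengths [90, 90, 1] on {0,…,180}.
With 3 cycles on 181 points, sign = (−1)^{181−3} = +1.
(137|181)_J = +1 (Zolotarev's lemma cross-check).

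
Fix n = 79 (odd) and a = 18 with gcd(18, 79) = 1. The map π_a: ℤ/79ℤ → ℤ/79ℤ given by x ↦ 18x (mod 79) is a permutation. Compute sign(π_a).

+1

Trace 46: π^k(46) = [46, 38, 52, 67, 21, 62, 10] for k=0..6.
Cycle type of π: 13×6 + 1; total 7 cycles.
Σ(ℓ_i−1) = 79−7 = 72; sign = (−1)^72 = +1.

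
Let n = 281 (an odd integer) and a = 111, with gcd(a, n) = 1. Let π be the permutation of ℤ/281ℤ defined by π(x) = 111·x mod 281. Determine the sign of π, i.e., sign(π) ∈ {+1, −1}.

Trace 86: π^k(86) = [86, 273, 236, 63, 249, 101, 252] for k=0..6.
Cycle type of π: 35×8 + 1; total 9 cycles.
Σ(ℓ_i−1) = 281−9 = 272; sign = (−1)^272 = +1.
(111|281)_J = +1 (Zolotarev's lemma cross-check).

+1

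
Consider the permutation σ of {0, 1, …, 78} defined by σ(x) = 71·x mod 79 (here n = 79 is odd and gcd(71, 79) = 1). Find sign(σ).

-1

Trace 46: π^k(46) = [46, 27, 21, 69, 1, 71, 64] for k=0..6.
π_71 has 4 disjoint cycles with lengths [26, 26, 26, 1] on {0,…,78}.
Σ(ℓ_i−1) = 79−4 = 75; sign = (−1)^75 = -1.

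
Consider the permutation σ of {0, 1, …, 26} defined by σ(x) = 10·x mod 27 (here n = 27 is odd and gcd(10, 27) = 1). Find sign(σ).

+1

Start at x=1: 1 → 10 → 19 → 1 (one orbit).
Cycle lengths of π_10 on ℤ/27ℤ: [3, 3, 3, 3, 3, 3, 1, 1, 1, 1, 1, 1, 1, 1, 1]; 15 cycles in total.
n − c = 27 − 15 = 12; sign = (−1)^12 = +1.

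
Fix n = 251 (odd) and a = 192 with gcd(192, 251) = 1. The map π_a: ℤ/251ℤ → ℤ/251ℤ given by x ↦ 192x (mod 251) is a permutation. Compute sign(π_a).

+1

Start at x=28: 28 → 105 → 80 → 49 → 121 → 140 → 23 → … (one orbit).
π_192 has 3 disjoint cycles with lengths [125, 125, 1] on {0,…,250}.
3 cycles on 251: each ℓ→(−1)^(ℓ−1), product (−1)^248 = +1.
(192|251)_J = +1 (Zolotarev's lemma cross-check).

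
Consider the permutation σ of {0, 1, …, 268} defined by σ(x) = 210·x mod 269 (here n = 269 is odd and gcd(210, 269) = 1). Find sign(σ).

Trace 99: π^k(99) = [99, 77, 30, 113, 58, 75, 148] for k=0..6.
2 cycles of lengths [268, 1].
n − c = 269 − 2 = 267; sign = (−1)^267 = -1.
The Jacobi symbol (210|269) = -1 (Zolotarev) agrees.

-1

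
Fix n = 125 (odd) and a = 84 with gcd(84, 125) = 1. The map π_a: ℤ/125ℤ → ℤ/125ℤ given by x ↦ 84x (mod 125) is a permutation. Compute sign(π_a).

Orbit of 101 under x↦84x: [101, 109, 31, 104, 111, 74, 91]… (length divides ord_125(84)).
Decompose π into cycles: lengths [50, 50, 10, 10, 2, 2, 1] (7 cycles, including the fixed point 0).
7 cycles on 125: each ℓ→(−1)^(ℓ−1), product (−1)^118 = +1.
Check: (84/125) = +1 by Zolotarev.

+1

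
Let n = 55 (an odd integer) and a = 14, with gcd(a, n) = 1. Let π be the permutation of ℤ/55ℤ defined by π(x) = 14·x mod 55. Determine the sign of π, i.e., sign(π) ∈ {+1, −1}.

Orbit of 1 under x↦14x: [1, 14, 31, 49, 26, 34, 36]… (length divides ord_55(14)).
Cycle lengths of π_14 on ℤ/55ℤ: [10, 10, 10, 10, 5, 5, 2, 2, 1]; 9 cycles in total.
9 cycles on 55: each ℓ→(−1)^(ℓ−1), product (−1)^46 = +1.
The Jacobi symbol (14|55) = +1 (Zolotarev) agrees.

+1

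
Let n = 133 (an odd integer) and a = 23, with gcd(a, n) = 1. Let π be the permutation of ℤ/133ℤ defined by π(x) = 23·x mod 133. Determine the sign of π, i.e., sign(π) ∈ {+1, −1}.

+1

Orbit of 1 under x↦23x: [1, 23, 130, 64, 9, 74, 106]… (length divides ord_133(23)).
17 cycles of lengths [9, 9, 9, 9, 9, 9, 9, 9, 9, 9, 9, 9, 9, 9, 3, 3, 1].
17 cycles on 133: each ℓ→(−1)^(ℓ−1), product (−1)^116 = +1.
Zolotarev: (23|133) = +1, matching the cycle-count sign.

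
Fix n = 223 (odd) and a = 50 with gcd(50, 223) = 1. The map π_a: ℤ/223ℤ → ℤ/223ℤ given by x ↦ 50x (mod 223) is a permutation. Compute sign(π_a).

Trace 210: π^k(210) = [210, 19, 58, 1, 50, 47, 120] for k=0..6.
Decompose π into cycles: lengths [111, 111, 1] (3 cycles, including the fixed point 0).
223 − 3 = 220 transpositions; sign(π) = (−1)^220 = +1.
Zolotarev: (50|223) = +1, matching the cycle-count sign.

+1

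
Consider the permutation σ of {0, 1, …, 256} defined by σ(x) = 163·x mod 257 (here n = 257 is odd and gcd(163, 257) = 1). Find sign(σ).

Orbit of 175 under x↦163x: [175, 255, 188, 61, 177, 67, 127]… (length divides ord_257(163)).
The orbit structure of x ↦ 163x mod 257: 2 orbits of sizes [256, 1].
257 − 2 = 255 transpositions; sign(π) = (−1)^255 = -1.
The Jacobi symbol (163|257) = -1 (Zolotarev) agrees.

-1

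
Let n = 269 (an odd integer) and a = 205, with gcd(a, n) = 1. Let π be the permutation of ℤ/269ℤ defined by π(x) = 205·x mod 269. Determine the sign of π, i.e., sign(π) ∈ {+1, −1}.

+1

Start at x=81: 81 → 196 → 99 → 120 → 121 → 57 → 118 → … (one orbit).
π_205 has 5 disjoint cycles with lengths [67, 67, 67, 67, 1] on {0,…,268}.
5 cycles on 269: each ℓ→(−1)^(ℓ−1), product (−1)^264 = +1.
(205|269)_J = +1 (Zolotarev's lemma cross-check).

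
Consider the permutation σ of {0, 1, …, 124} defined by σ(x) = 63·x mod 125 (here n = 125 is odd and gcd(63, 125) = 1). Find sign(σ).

-1

Orbit of 53 under x↦63x: [53, 89, 107, 116, 58, 29, 77]… (length divides ord_125(63)).
4 cycles of lengths [100, 20, 4, 1].
With 4 cycles on 125 points, sign = (−1)^{125−4} = -1.
(63|125)_J = -1 (Zolotarev's lemma cross-check).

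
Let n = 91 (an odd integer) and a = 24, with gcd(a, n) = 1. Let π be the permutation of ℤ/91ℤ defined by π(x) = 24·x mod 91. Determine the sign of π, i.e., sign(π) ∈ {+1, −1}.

+1

Orbit of 83 under x↦24x: [83, 81, 33, 64, 80, 9, 34]… (length divides ord_91(24)).
The orbit structure of x ↦ 24x mod 91: 9 orbits of sizes [12, 12, 12, 12, 12, 12, 12, 6, 1].
9 cycles on 91: each ℓ→(−1)^(ℓ−1), product (−1)^82 = +1.
Zolotarev: (24|91) = +1, matching the cycle-count sign.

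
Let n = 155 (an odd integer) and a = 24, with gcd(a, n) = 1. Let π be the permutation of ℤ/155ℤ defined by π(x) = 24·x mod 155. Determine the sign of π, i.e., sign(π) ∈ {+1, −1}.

Orbit of 104 under x↦24x: [104, 16, 74, 71, 154, 131, 44]… (length divides ord_155(24)).
Cycle lengths of π_24 on ℤ/155ℤ: [30, 30, 30, 30, 30, 2, 2, 1]; 8 cycles in total.
8 cycles on 155: each ℓ→(−1)^(ℓ−1), product (−1)^147 = -1.
Via Zolotarev, sign(π_{24}) = (24|155) = -1.

-1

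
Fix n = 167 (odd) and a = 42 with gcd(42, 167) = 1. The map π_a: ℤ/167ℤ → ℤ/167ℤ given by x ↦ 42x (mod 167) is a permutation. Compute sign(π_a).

Start at x=56: 56 → 14 → 87 → 147 → 162 → 124 → 31 → … (one orbit).
π_42 has 3 disjoint cycles with lengths [83, 83, 1] on {0,…,166}.
sign(π) = (−1)^{n − #cycles} = (−1)^{167−3} = (−1)^164 = +1.

+1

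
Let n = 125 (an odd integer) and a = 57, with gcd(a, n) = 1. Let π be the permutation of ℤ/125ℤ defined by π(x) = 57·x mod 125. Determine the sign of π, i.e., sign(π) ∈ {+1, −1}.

-1

Trace 1: π^k(1) = [1, 57, 124, 68] for k=0..3.
Cycle lengths of π_57 on ℤ/125ℤ: [4, 4, 4, 4, 4, 4, 4, 4, 4, 4, 4, 4, 4, 4, 4, 4, 4, 4, 4, 4, 4, 4, 4, 4, 4, 4, 4, 4, 4, 4, 4, 1]; 32 cycles in total.
Σ(ℓ_i−1) = 125−32 = 93; sign = (−1)^93 = -1.
The Jacobi symbol (57|125) = -1 (Zolotarev) agrees.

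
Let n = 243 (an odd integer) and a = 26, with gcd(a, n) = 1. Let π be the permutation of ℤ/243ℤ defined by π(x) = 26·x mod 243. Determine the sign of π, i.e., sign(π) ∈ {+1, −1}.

Start at x=28: 28 → 242 → 217 → 53 → 163 → 107 → 109 → … (one orbit).
Cycle type of π: 18×9 + 6×9 + 2×13 + 1; total 32 cycles.
32 cycles on 243: each ℓ→(−1)^(ℓ−1), product (−1)^211 = -1.
Via Zolotarev, sign(π_{26}) = (26|243) = -1.

-1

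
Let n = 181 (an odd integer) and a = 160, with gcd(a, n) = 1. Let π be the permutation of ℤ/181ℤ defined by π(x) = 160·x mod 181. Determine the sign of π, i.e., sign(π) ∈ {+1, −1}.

Trace 17: π^k(17) = [17, 5, 76, 33, 31, 73, 96] for k=0..6.
π_160 has 2 disjoint cycles with lengths [180, 1] on {0,…,180}.
With 2 cycles on 181 points, sign = (−1)^{181−2} = -1.

-1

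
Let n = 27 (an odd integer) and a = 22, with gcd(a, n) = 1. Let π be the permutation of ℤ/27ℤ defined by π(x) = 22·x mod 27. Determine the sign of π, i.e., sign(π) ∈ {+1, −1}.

+1

Start at x=1: 1 → 22 → 25 → 10 → 4 → 7 → 19 → … (one orbit).
Decompose π into cycles: lengths [9, 9, 3, 3, 1, 1, 1] (7 cycles, including the fixed point 0).
Σ(ℓ_i−1) = 27−7 = 20; sign = (−1)^20 = +1.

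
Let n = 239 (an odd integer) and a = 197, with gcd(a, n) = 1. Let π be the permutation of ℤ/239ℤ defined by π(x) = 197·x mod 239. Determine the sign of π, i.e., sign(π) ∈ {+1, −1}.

+1

Orbit of 71 under x↦197x: [71, 125, 8, 142, 11, 16, 45]… (length divides ord_239(197)).
Cycle type of π: 119×2 + 1; total 3 cycles.
n − c = 239 − 3 = 236; sign = (−1)^236 = +1.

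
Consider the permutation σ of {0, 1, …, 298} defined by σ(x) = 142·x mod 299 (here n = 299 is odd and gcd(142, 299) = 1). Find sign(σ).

+1

Orbit of 259 under x↦142x: [259, 1, 142, 131, 64, 118, 12]… (length divides ord_299(142)).
Decompose π into cycles: lengths [22, 22, 22, 22, 22, 22, 22, 22, 22, 22, 22, 22, 11, 11, 2, 2, 2, 2, 2, 2, 1] (21 cycles, including the fixed point 0).
sign(π) = (−1)^{n − #cycles} = (−1)^{299−21} = (−1)^278 = +1.
(142|299)_J = +1 (Zolotarev's lemma cross-check).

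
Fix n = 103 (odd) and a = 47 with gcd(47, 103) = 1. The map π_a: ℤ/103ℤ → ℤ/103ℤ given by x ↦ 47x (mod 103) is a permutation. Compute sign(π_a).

Trace 56: π^k(56) = [56, 57, 1, 47, 46, 102] for k=0..5.
Cycle type of π: 6×17 + 1; total 18 cycles.
With 18 cycles on 103 points, sign = (−1)^{103−18} = -1.
The Jacobi symbol (47|103) = -1 (Zolotarev) agrees.

-1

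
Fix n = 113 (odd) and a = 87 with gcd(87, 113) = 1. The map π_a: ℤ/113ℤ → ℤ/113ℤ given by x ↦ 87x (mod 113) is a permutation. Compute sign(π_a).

Orbit of 72 under x↦87x: [72, 49, 82, 15, 62, 83, 102]… (length divides ord_113(87)).
Cycle lengths of π_87 on ℤ/113ℤ: [56, 56, 1]; 3 cycles in total.
3 cycles on 113: each ℓ→(−1)^(ℓ−1), product (−1)^110 = +1.
(87|113)_J = +1 (Zolotarev's lemma cross-check).

+1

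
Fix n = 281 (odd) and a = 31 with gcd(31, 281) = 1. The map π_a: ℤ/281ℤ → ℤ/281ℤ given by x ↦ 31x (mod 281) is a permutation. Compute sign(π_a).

+1

Start at x=57: 57 → 81 → 263 → 4 → 124 → 191 → 20 → … (one orbit).
The orbit structure of x ↦ 31x mod 281: 3 orbits of sizes [140, 140, 1].
3 cycles on 281: each ℓ→(−1)^(ℓ−1), product (−1)^278 = +1.
Check: (31/281) = +1 by Zolotarev.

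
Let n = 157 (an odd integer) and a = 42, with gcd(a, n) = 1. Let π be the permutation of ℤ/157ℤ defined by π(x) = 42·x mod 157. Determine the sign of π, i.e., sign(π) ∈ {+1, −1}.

+1

Start at x=48: 48 → 132 → 49 → 17 → 86 → 1 → 42 → … (one orbit).
Cycle lengths of π_42 on ℤ/157ℤ: [78, 78, 1]; 3 cycles in total.
Σ(ℓ_i−1) = 157−3 = 154; sign = (−1)^154 = +1.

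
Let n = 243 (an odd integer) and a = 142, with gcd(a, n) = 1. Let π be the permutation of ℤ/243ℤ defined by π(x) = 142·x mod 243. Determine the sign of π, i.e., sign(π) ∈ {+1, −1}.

Orbit of 133 under x↦142x: [133, 175, 64, 97, 166, 1, 142]… (length divides ord_243(142)).
The orbit structure of x ↦ 142x mod 243: 11 orbits of sizes [81, 81, 27, 27, 9, 9, 3, 3, 1, 1, 1].
Σ(ℓ_i−1) = 243−11 = 232; sign = (−1)^232 = +1.
(142|243)_J = +1 (Zolotarev's lemma cross-check).

+1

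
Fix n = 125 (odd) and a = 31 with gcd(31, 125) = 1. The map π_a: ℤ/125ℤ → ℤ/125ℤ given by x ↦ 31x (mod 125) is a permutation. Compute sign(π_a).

Orbit of 51 under x↦31x: [51, 81, 11, 91, 71, 76, 106]… (length divides ord_125(31)).
π_31 has 13 disjoint cycles with lengths [25, 25, 25, 25, 5, 5, 5, 5, 1, 1, 1, 1, 1] on {0,…,124}.
Σ(ℓ_i−1) = 125−13 = 112; sign = (−1)^112 = +1.

+1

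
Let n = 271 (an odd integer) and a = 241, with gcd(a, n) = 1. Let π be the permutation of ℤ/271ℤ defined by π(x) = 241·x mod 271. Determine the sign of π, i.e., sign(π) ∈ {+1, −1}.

Trace 57: π^k(57) = [57, 187, 81, 9, 1, 241, 87] for k=0..6.
Cycle lengths of π_241 on ℤ/271ℤ: [15, 15, 15, 15, 15, 15, 15, 15, 15, 15, 15, 15, 15, 15, 15, 15, 15, 15, 1]; 19 cycles in total.
Σ(ℓ_i−1) = 271−19 = 252; sign = (−1)^252 = +1.
Via Zolotarev, sign(π_{241}) = (241|271) = +1.

+1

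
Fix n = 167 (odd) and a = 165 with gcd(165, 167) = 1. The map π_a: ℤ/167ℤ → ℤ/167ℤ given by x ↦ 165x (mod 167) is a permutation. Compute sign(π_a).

-1

Trace 140: π^k(140) = [140, 54, 59, 49, 69, 29, 109] for k=0..6.
The orbit structure of x ↦ 165x mod 167: 2 orbits of sizes [166, 1].
167 − 2 = 165 transpositions; sign(π) = (−1)^165 = -1.
Check: (165/167) = -1 by Zolotarev.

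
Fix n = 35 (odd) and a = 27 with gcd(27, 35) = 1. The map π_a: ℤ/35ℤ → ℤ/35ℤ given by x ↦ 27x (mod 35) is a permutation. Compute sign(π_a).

+1

Start at x=29: 29 → 13 → 1 → 27 → 29 (one orbit).
Cycle type of π: 4×7 + 2×3 + 1; total 11 cycles.
11 cycles on 35: each ℓ→(−1)^(ℓ−1), product (−1)^24 = +1.
Check: (27/35) = +1 by Zolotarev.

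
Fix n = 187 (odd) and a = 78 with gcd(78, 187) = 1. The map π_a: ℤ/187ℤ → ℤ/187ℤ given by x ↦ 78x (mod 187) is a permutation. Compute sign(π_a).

-1

Trace 45: π^k(45) = [45, 144, 12, 1, 78, 100, 133] for k=0..6.
Cycle lengths of π_78 on ℤ/187ℤ: [16, 16, 16, 16, 16, 16, 16, 16, 16, 16, 16, 1, 1, 1, 1, 1, 1, 1, 1, 1, 1, 1]; 22 cycles in total.
187 − 22 = 165 transpositions; sign(π) = (−1)^165 = -1.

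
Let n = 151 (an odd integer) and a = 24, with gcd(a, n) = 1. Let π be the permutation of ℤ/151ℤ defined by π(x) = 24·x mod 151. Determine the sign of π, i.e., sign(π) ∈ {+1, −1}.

-1

Orbit of 92 under x↦24x: [92, 94, 142, 86, 101, 8, 41]… (length divides ord_151(24)).
Cycle lengths of π_24 on ℤ/151ℤ: [50, 50, 50, 1]; 4 cycles in total.
sign(π) = (−1)^{n − #cycles} = (−1)^{151−4} = (−1)^147 = -1.
Check: (24/151) = -1 by Zolotarev.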